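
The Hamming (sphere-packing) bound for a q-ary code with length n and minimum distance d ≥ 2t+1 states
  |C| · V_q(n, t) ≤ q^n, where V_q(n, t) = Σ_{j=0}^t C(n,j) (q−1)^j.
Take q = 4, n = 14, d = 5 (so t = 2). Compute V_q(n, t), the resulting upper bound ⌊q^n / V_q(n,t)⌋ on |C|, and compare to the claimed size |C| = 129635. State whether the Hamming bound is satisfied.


V_q(n, t) = 862, q^n = 268435456, Hamming bound = 311410, |C| = 129635 ≤ bound (satisfied).

Step 1: Compute V_q(n, t) = Σ_{j=0}^2 C(n, j) (q−1)^j.
  j = 0: C(14,0)·(3)^0 = 1·1 = 1.
  j = 1: C(14,1)·(3)^1 = 14·3 = 42.
  j = 2: C(14,2)·(3)^2 = 91·9 = 819.
  V_q(n, t) = 1 + 42 + 819 = 862.
Step 2: q^n = 4^14 = 268435456.
Step 3: Hamming bound ⌊q^n / V_q(n,t)⌋ = ⌊268435456/862⌋ = 311410.
Step 4: Compare |C| = 129635 to 311410: satisfied.
The claimed |C| lies below the Hamming bound.


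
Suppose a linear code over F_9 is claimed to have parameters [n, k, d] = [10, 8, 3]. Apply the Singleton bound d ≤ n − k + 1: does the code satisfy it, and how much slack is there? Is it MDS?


Singleton RHS = n − k + 1 = 3, slack = 0, bound satisfied, MDS.

Singleton bound: d ≤ n − k + 1.
Here n = 10, k = 8, so n − k + 1 = 3.
Given d = 3, check d ≤ 3: YES.
Slack = (n − k + 1) − d = 0.
The code is MDS (slack = 0).
Description: the claimed parameters are [10, 8, 3]_9; such a code would be MDS (meets Singleton bound).


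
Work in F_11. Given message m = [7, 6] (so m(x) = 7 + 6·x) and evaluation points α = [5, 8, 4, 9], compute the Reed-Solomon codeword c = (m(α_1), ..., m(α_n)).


c = [4, 0, 9, 6]

Message polynomial: m(x) = 7 + 6·x (mod 11).
For each evaluation point α_i, compute m(α_i) mod 11:
  α_1 = 5: Horner steps 6 → 4, so m(5) = 4.
  α_2 = 8: Horner steps 6 → 0, so m(8) = 0.
  α_3 = 4: Horner steps 6 → 9, so m(4) = 9.
  α_4 = 9: Horner steps 6 → 6, so m(9) = 6.
Codeword c = [4, 0, 9, 6] ∈ F_11^4.


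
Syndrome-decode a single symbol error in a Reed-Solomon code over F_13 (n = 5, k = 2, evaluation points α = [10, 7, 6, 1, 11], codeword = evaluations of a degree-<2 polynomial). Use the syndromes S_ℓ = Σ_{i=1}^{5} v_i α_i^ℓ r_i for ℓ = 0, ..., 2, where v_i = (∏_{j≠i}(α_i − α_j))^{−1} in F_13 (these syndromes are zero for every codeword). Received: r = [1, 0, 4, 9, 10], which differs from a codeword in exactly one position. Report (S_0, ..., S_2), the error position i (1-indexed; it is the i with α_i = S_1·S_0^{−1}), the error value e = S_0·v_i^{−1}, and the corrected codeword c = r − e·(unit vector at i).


S = (7, 7, 7), error at position 4, error magnitude e = 11, c = [1, 0, 4, 11, 10].

Step 1: column multipliers v_i = (∏_{j≠i}(α_i − α_j))^{−1} mod 13.
  i = 1 (α = 10): (10−7)(10−6)(10−1)(10−11) = 3·4·9·(−1) = −108 ≡ 9, so v_1 = 9^{−1} = 3 (mod 13).
  i = 2 (α = 7): (7−10)(7−6)(7−1)(7−11) = (−3)·1·6·(−4) = 72 ≡ 7, so v_2 = 7^{−1} = 2 (mod 13).
  i = 3 (α = 6): (6−10)(6−7)(6−1)(6−11) = (−4)·(−1)·5·(−5) = −100 ≡ 4, so v_3 = 4^{−1} = 10 (mod 13).
  i = 4 (α = 1): (1−10)(1−7)(1−6)(1−11) = (−9)·(−6)·(−5)·(−10) = 2700 ≡ 9, so v_4 = 9^{−1} = 3 (mod 13).
  i = 5 (α = 11): (11−10)(11−7)(11−6)(11−1) = 1·4·5·10 = 200 ≡ 5, so v_5 = 5^{−1} = 8 (mod 13).
  v = [3, 2, 10, 3, 8].
Step 2: syndromes of r = [1, 0, 4, 9, 10] (all sums mod 13).
  S_0 = Σ v_i r_i = 3·1 + 2·0 + 10·4 + 3·9 + 8·10 = 150 ≡ 7.
  S_1 = Σ v_i α_i r_i = 3·10·1 + 2·7·0 + 10·6·4 + 3·1·9 + 8·11·10 = 1177 ≡ 7.
  α_i^2 mod 13 = [9, 10, 10, 1, 4].
  S_2 = Σ v_i α_i^2 r_i = 3·9·1 + 2·10·0 + 10·10·4 + 3·1·9 + 8·4·10 = 774 ≡ 7.
  S = (7, 7, 7) ≠ 0, so r is not a codeword (an error is present).
Step 3: locate the error. For a single error e at position i, S_ℓ = v_i·e·α_i^ℓ, so α_err = S_1/S_0.
  S_0^{−1} = 7^{−1} = 2 (mod 13), so α_err = 7·2 = 14 ≡ 1 = α_4. Error position i = 4.
  Consistency check: S_2/S_1 = 7·2 = 14 ≡ 1 = α_err ✓ (single-error assumption holds).
Step 4: error magnitude e = S_0/v_4 = S_0·∏_{j≠4}(α_4 − α_j) = 7·9 = 63 ≡ 11 (mod 13).
Step 5: correct position 4: c_4 = r_4 − e = 9 − 11 ≡ 11 (mod 13). Hence c = [1, 0, 4, 11, 10].
  Check: interpolating c through the α_i gives m(x) = 2 + 9·x (degree < 2) with m(α_i) = c_i for every i, so c is indeed a codeword.


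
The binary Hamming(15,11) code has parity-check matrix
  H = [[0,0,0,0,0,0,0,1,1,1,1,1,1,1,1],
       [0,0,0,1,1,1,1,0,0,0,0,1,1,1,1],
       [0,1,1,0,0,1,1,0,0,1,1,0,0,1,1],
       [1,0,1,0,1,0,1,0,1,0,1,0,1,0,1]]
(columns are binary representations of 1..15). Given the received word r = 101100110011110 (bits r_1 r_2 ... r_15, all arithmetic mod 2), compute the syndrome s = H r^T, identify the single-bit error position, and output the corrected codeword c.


s = (1, 1, 0, 1)^T, error position = 13, corrected codeword c = 101100110011010

Compute s = H r^T mod 2 one row at a time:
  s_1 = 1 + 0 + 0 + 1 + 1 + 1 + 1 + 0 = 5 ≡ 1 (mod 2).
  s_2 = 1 + 0 + 0 + 1 + 1 + 1 + 1 + 0 = 5 ≡ 1 (mod 2).
  s_3 = 0 + 1 + 0 + 1 + 0 + 1 + 1 + 0 = 4 ≡ 0 (mod 2).
  s_4 = 1 + 1 + 0 + 1 + 0 + 1 + 1 + 0 = 5 ≡ 1 (mod 2).
s = (1, 1, 0, 1)^T — this equals column 13 of H (binary 1101), so error is at position 13.
Correct: flip bit 13 of r = 101100110011110 to get c = 101100110011010.


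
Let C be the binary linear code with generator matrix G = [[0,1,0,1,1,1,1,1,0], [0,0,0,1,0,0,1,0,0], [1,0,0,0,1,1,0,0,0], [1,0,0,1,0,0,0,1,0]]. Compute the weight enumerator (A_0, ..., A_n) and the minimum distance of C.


Weight distribution: A_0 = 1, A_2 = 3, A_3 = 4, A_4 = 3, A_5 = 4, A_6 = 1. Minimum distance d = 2.

Enumerate all 2^4 = 16 messages m ∈ F_2^4.
For each, compute codeword c = mG in F_2^9, then tally its weight.
  m = 0000 → c = 000000000, weight = 0.
  m = 1000 → c = 010111110, weight = 6.
  m = 0100 → c = 000100100, weight = 2.
  m = 1100 → c = 010011010, weight = 4.
  m = 0010 → c = 100011000, weight = 3.
  m = 1010 → c = 110100110, weight = 5.
  m = 0110 → c = 100111100, weight = 5.
  m = 1110 → c = 110000010, weight = 3.
  m = 0001 → c = 100100010, weight = 3.
  m = 1001 → c = 110011100, weight = 5.
  m = 0101 → c = 100000110, weight = 3.
  m = 1101 → c = 110111000, weight = 5.
  m = 0011 → c = 000111010, weight = 4.
  m = 1011 → c = 010000100, weight = 2.
  m = 0111 → c = 000011110, weight = 4.
  m = 1111 → c = 010100000, weight = 2.
Tally weights:
  weight 0: 1 codewords.
  weight 2: 3 codewords.
  weight 3: 4 codewords.
  weight 4: 3 codewords.
  weight 5: 4 codewords.
  weight 6: 1 codewords.
Minimum distance d = smallest w > 0 with A_w > 0 = 2.
Sanity: Σ A_w = 16 = 2^4 = 16 ✓.


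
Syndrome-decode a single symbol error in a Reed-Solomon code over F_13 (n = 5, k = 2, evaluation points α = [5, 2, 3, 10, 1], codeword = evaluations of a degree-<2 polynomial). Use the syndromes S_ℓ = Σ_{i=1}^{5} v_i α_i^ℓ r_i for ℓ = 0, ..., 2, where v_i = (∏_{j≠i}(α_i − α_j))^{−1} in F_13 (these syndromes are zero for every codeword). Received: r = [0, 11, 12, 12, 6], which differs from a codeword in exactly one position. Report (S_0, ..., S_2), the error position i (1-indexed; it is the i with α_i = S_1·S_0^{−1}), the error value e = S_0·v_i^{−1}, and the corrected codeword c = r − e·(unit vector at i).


S = (11, 7, 8), error at position 3, error magnitude e = 9, c = [0, 11, 3, 12, 6].

Step 1: column multipliers v_i = (∏_{j≠i}(α_i − α_j))^{−1} mod 13.
  i = 1 (α = 5): (5−2)(5−3)(5−10)(5−1) = 3·2·(−5)·4 = −120 ≡ 10, so v_1 = 10^{−1} = 4 (mod 13).
  i = 2 (α = 2): (2−5)(2−3)(2−10)(2−1) = (−3)·(−1)·(−8)·1 = −24 ≡ 2, so v_2 = 2^{−1} = 7 (mod 13).
  i = 3 (α = 3): (3−5)(3−2)(3−10)(3−1) = (−2)·1·(−7)·2 = 28 ≡ 2, so v_3 = 2^{−1} = 7 (mod 13).
  i = 4 (α = 10): (10−5)(10−2)(10−3)(10−1) = 5·8·7·9 = 2520 ≡ 11, so v_4 = 11^{−1} = 6 (mod 13).
  i = 5 (α = 1): (1−5)(1−2)(1−3)(1−10) = (−4)·(−1)·(−2)·(−9) = 72 ≡ 7, so v_5 = 7^{−1} = 2 (mod 13).
  v = [4, 7, 7, 6, 2].
Step 2: syndromes of r = [0, 11, 12, 12, 6] (all sums mod 13).
  S_0 = Σ v_i r_i = 4·0 + 7·11 + 7·12 + 6·12 + 2·6 = 245 ≡ 11.
  S_1 = Σ v_i α_i r_i = 4·5·0 + 7·2·11 + 7·3·12 + 6·10·12 + 2·1·6 = 1138 ≡ 7.
  α_i^2 mod 13 = [12, 4, 9, 9, 1].
  S_2 = Σ v_i α_i^2 r_i = 4·12·0 + 7·4·11 + 7·9·12 + 6·9·12 + 2·1·6 = 1724 ≡ 8.
  S = (11, 7, 8) ≠ 0, so r is not a codeword (an error is present).
Step 3: locate the error. For a single error e at position i, S_ℓ = v_i·e·α_i^ℓ, so α_err = S_1/S_0.
  S_0^{−1} = 11^{−1} = 6 (mod 13), so α_err = 7·6 = 42 ≡ 3 = α_3. Error position i = 3.
  Consistency check: S_2/S_1 = 8·2 = 16 ≡ 3 = α_err ✓ (single-error assumption holds).
Step 4: error magnitude e = S_0/v_3 = S_0·∏_{j≠3}(α_3 − α_j) = 11·2 = 22 ≡ 9 (mod 13).
Step 5: correct position 3: c_3 = r_3 − e = 12 − 9 ≡ 3 (mod 13). Hence c = [0, 11, 3, 12, 6].
  Check: interpolating c through the α_i gives m(x) = 1 + 5·x (degree < 2) with m(α_i) = c_i for every i, so c is indeed a codeword.


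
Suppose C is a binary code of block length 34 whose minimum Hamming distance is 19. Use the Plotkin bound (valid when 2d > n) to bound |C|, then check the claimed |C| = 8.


Plotkin bound M ≤ 8; given |C| = 8 ≤ bound (satisfied).

Check applicability: 2d = 38, n = 34.
2d − n = 4 > 0, so Plotkin applies.
Compute d/(2d−n) = 19/4 ≈ 4.7500.
⌊d/(2d−n)⌋ = 4.
Plotkin bound: M ≤ 2·4 = 8.
Given |C| = 8, check: satisfied.
This |C| is at the Plotkin bound.


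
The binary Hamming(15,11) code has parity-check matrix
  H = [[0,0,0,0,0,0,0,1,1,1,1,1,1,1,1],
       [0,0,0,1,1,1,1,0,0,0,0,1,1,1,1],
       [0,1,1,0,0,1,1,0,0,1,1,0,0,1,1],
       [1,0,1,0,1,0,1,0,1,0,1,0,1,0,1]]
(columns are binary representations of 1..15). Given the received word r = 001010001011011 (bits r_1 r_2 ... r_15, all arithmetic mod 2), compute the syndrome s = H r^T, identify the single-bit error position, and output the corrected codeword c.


s = (1, 0, 0, 1)^T, error position = 9, corrected codeword c = 001010000011011

Compute s = H r^T mod 2 one row at a time:
  s_1 = 0 + 1 + 0 + 1 + 1 + 0 + 1 + 1 = 5 ≡ 1 (mod 2).
  s_2 = 0 + 1 + 0 + 0 + 1 + 0 + 1 + 1 = 4 ≡ 0 (mod 2).
  s_3 = 0 + 1 + 0 + 0 + 0 + 1 + 1 + 1 = 4 ≡ 0 (mod 2).
  s_4 = 0 + 1 + 1 + 0 + 1 + 1 + 0 + 1 = 5 ≡ 1 (mod 2).
s = (1, 0, 0, 1)^T — this equals column 9 of H (binary 1001), so error is at position 9.
Correct: flip bit 9 of r = 001010001011011 to get c = 001010000011011.


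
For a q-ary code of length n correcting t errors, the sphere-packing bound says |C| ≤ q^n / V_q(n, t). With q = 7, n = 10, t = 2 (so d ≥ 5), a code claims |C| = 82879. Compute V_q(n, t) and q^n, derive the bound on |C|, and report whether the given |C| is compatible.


V_q(n, t) = 1681, q^n = 282475249, Hamming bound = 168040, |C| = 82879 ≤ bound (satisfied).

Step 1: Compute V_q(n, t) = Σ_{j=0}^2 C(n, j) (q−1)^j.
  j = 0: C(10,0)·(6)^0 = 1·1 = 1.
  j = 1: C(10,1)·(6)^1 = 10·6 = 60.
  j = 2: C(10,2)·(6)^2 = 45·36 = 1620.
  V_q(n, t) = 1 + 60 + 1620 = 1681.
Step 2: q^n = 7^10 = 282475249.
Step 3: Hamming bound ⌊q^n / V_q(n,t)⌋ = ⌊282475249/1681⌋ = 168040.
Step 4: Compare |C| = 82879 to 168040: satisfied.
The claimed |C| lies below the Hamming bound.


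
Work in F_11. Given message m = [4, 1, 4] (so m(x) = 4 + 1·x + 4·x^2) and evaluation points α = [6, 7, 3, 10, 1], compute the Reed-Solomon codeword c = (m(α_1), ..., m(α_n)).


c = [0, 9, 10, 7, 9]

Message polynomial: m(x) = 4 + 1·x + 4·x^2 (mod 11).
For each evaluation point α_i, compute m(α_i) mod 11:
  α_1 = 6: Horner steps 4 → 3 → 0, so m(6) = 0.
  α_2 = 7: Horner steps 4 → 7 → 9, so m(7) = 9.
  α_3 = 3: Horner steps 4 → 2 → 10, so m(3) = 10.
  α_4 = 10: Horner steps 4 → 8 → 7, so m(10) = 7.
  α_5 = 1: Horner steps 4 → 5 → 9, so m(1) = 9.
Codeword c = [0, 9, 10, 7, 9] ∈ F_11^5.


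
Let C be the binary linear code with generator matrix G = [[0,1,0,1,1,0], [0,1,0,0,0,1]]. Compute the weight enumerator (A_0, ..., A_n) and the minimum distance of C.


Weight distribution: A_0 = 1, A_2 = 1, A_3 = 2. Minimum distance d = 2.

Enumerate all 2^2 = 4 messages m ∈ F_2^2.
For each, compute codeword c = mG in F_2^6, then tally its weight.
  m = 00 → c = 000000, weight = 0.
  m = 10 → c = 010110, weight = 3.
  m = 01 → c = 010001, weight = 2.
  m = 11 → c = 000111, weight = 3.
Tally weights:
  weight 0: 1 codewords.
  weight 2: 1 codewords.
  weight 3: 2 codewords.
Minimum distance d = smallest w > 0 with A_w > 0 = 2.
Sanity: Σ A_w = 4 = 2^2 = 4 ✓.


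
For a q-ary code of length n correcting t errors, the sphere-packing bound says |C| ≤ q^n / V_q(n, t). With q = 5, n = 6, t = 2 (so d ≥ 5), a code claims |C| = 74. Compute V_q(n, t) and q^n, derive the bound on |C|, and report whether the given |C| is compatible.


V_q(n, t) = 265, q^n = 15625, Hamming bound = 58, |C| = 74 > bound (violated).

Step 1: Compute V_q(n, t) = Σ_{j=0}^2 C(n, j) (q−1)^j.
  j = 0: C(6,0)·(4)^0 = 1·1 = 1.
  j = 1: C(6,1)·(4)^1 = 6·4 = 24.
  j = 2: C(6,2)·(4)^2 = 15·16 = 240.
  V_q(n, t) = 1 + 24 + 240 = 265.
Step 2: q^n = 5^6 = 15625.
Step 3: Hamming bound ⌊q^n / V_q(n,t)⌋ = ⌊15625/265⌋ = 58.
Step 4: Compare |C| = 74 to 58: violated.
The claimed |C| lies above the Hamming bound, so no 5-ary code of length 6 with d ≥ 5 can have 74 codewords.


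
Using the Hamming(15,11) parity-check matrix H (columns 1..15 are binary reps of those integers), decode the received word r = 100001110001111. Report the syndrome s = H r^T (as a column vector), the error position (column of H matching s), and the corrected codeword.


s = (1, 0, 0, 0)^T, error position = 8, corrected codeword c = 100001100001111

Compute s = H r^T mod 2 one row at a time:
  s_1 = 1 + 0 + 0 + 0 + 1 + 1 + 1 + 1 = 5 ≡ 1 (mod 2).
  s_2 = 0 + 0 + 1 + 1 + 1 + 1 + 1 + 1 = 6 ≡ 0 (mod 2).
  s_3 = 0 + 0 + 1 + 1 + 0 + 0 + 1 + 1 = 4 ≡ 0 (mod 2).
  s_4 = 1 + 0 + 0 + 1 + 0 + 0 + 1 + 1 = 4 ≡ 0 (mod 2).
s = (1, 0, 0, 0)^T — this equals column 8 of H (binary 1000), so error is at position 8.
Correct: flip bit 8 of r = 100001110001111 to get c = 100001100001111.


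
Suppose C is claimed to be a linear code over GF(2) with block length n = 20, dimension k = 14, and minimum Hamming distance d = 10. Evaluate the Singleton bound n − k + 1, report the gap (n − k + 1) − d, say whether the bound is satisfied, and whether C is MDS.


Singleton RHS = n − k + 1 = 7, slack = -3, bound violated (no such code; not MDS).

Singleton bound: d ≤ n − k + 1.
Here n = 20, k = 14, so n − k + 1 = 7.
Given d = 10, check d ≤ 7: NO.
Slack = (n − k + 1) − d = -3.
The slack is negative: d = 10 exceeds n − k + 1 = 7 by 3, so the Singleton bound is violated and no linear [20, 14, 10]_2 code can exist. In particular it is not MDS (MDS requires d = n − k + 1 exactly).
Description: the claimed parameters are [20, 14, 10]_2; such a code would be impossible (violates the Singleton bound).


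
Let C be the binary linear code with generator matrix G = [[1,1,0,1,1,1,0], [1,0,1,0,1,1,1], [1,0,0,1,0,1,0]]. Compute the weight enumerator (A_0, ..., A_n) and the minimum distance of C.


Weight distribution: A_0 = 1, A_2 = 1, A_3 = 1, A_4 = 2, A_5 = 3. Minimum distance d = 2.

Enumerate all 2^3 = 8 messages m ∈ F_2^3.
For each, compute codeword c = mG in F_2^7, then tally its weight.
  m = 000 → c = 0000000, weight = 0.
  m = 100 → c = 1101110, weight = 5.
  m = 010 → c = 1010111, weight = 5.
  m = 110 → c = 0111001, weight = 4.
  m = 001 → c = 1001010, weight = 3.
  m = 101 → c = 0100100, weight = 2.
  m = 011 → c = 0011101, weight = 4.
  m = 111 → c = 1110011, weight = 5.
Tally weights:
  weight 0: 1 codewords.
  weight 2: 1 codewords.
  weight 3: 1 codewords.
  weight 4: 2 codewords.
  weight 5: 3 codewords.
Minimum distance d = smallest w > 0 with A_w > 0 = 2.
Sanity: Σ A_w = 8 = 2^3 = 8 ✓.


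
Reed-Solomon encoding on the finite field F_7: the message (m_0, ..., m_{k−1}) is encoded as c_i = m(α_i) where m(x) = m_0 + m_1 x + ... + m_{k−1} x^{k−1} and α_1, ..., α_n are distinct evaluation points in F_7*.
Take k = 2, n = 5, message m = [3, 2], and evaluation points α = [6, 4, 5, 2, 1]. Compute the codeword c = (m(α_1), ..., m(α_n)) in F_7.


c = [1, 4, 6, 0, 5]

Message polynomial: m(x) = 3 + 2·x (mod 7).
For each evaluation point α_i, compute m(α_i) mod 7:
  α_1 = 6: Horner steps 2 → 1, so m(6) = 1.
  α_2 = 4: Horner steps 2 → 4, so m(4) = 4.
  α_3 = 5: Horner steps 2 → 6, so m(5) = 6.
  α_4 = 2: Horner steps 2 → 0, so m(2) = 0.
  α_5 = 1: Horner steps 2 → 5, so m(1) = 5.
Codeword c = [1, 4, 6, 0, 5] ∈ F_7^5.


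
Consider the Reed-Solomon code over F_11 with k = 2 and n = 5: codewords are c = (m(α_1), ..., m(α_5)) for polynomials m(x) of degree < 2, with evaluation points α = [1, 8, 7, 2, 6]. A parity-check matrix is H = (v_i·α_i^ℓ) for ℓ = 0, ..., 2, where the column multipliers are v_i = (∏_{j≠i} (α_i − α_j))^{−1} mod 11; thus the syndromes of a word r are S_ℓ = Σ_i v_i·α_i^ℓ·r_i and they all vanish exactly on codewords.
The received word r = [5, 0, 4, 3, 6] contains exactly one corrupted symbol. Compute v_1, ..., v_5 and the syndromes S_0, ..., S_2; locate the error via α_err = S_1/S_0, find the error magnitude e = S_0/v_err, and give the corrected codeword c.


S = (6, 4, 10), error at position 2, error magnitude e = 9, c = [5, 2, 4, 3, 6].

Step 1: column multipliers v_i = (∏_{j≠i}(α_i − α_j))^{−1} mod 11.
  i = 1 (α = 1): (1−8)(1−7)(1−2)(1−6) = (−7)·(−6)·(−1)·(−5) = 210 ≡ 1, so v_1 = 1^{−1} = 1 (mod 11).
  i = 2 (α = 8): (8−1)(8−7)(8−2)(8−6) = 7·1·6·2 = 84 ≡ 7, so v_2 = 7^{−1} = 8 (mod 11).
  i = 3 (α = 7): (7−1)(7−8)(7−2)(7−6) = 6·(−1)·5·1 = −30 ≡ 3, so v_3 = 3^{−1} = 4 (mod 11).
  i = 4 (α = 2): (2−1)(2−8)(2−7)(2−6) = 1·(−6)·(−5)·(−4) = −120 ≡ 1, so v_4 = 1^{−1} = 1 (mod 11).
  i = 5 (α = 6): (6−1)(6−8)(6−7)(6−2) = 5·(−2)·(−1)·4 = 40 ≡ 7, so v_5 = 7^{−1} = 8 (mod 11).
  v = [1, 8, 4, 1, 8].
Step 2: syndromes of r = [5, 0, 4, 3, 6] (all sums mod 11).
  S_0 = Σ v_i r_i = 1·5 + 8·0 + 4·4 + 1·3 + 8·6 = 72 ≡ 6.
  S_1 = Σ v_i α_i r_i = 1·1·5 + 8·8·0 + 4·7·4 + 1·2·3 + 8·6·6 = 411 ≡ 4.
  α_i^2 mod 11 = [1, 9, 5, 4, 3].
  S_2 = Σ v_i α_i^2 r_i = 1·1·5 + 8·9·0 + 4·5·4 + 1·4·3 + 8·3·6 = 241 ≡ 10.
  S = (6, 4, 10) ≠ 0, so r is not a codeword (an error is present).
Step 3: locate the error. For a single error e at position i, S_ℓ = v_i·e·α_i^ℓ, so α_err = S_1/S_0.
  S_0^{−1} = 6^{−1} = 2 (mod 11), so α_err = 4·2 = 8 ≡ 8 = α_2. Error position i = 2.
  Consistency check: S_2/S_1 = 10·3 = 30 ≡ 8 = α_err ✓ (single-error assumption holds).
Step 4: error magnitude e = S_0/v_2 = S_0·∏_{j≠2}(α_2 − α_j) = 6·7 = 42 ≡ 9 (mod 11).
Step 5: correct position 2: c_2 = r_2 − e = 0 − 9 ≡ 2 (mod 11). Hence c = [5, 2, 4, 3, 6].
  Check: interpolating c through the α_i gives m(x) = 7 + 9·x (degree < 2) with m(α_i) = c_i for every i, so c is indeed a codeword.


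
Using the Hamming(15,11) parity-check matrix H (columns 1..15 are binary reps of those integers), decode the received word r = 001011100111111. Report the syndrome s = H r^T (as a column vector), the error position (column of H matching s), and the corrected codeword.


s = (0, 1, 1, 0)^T, error position = 6, corrected codeword c = 001010100111111

Compute s = H r^T mod 2 one row at a time:
  s_1 = 0 + 0 + 1 + 1 + 1 + 1 + 1 + 1 = 6 ≡ 0 (mod 2).
  s_2 = 0 + 1 + 1 + 1 + 1 + 1 + 1 + 1 = 7 ≡ 1 (mod 2).
  s_3 = 0 + 1 + 1 + 1 + 1 + 1 + 1 + 1 = 7 ≡ 1 (mod 2).
  s_4 = 0 + 1 + 1 + 1 + 0 + 1 + 1 + 1 = 6 ≡ 0 (mod 2).
s = (0, 1, 1, 0)^T — this equals column 6 of H (binary 0110), so error is at position 6.
Correct: flip bit 6 of r = 001011100111111 to get c = 001010100111111.


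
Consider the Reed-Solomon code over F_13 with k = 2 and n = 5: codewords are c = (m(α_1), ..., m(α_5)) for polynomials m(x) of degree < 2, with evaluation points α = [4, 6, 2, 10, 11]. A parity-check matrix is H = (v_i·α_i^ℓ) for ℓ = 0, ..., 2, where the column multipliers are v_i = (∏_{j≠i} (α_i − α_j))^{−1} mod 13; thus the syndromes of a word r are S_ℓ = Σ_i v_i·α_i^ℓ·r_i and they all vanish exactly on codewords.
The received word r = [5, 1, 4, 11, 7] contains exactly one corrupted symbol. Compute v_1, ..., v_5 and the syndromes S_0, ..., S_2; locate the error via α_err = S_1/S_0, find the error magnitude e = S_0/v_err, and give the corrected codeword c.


S = (9, 10, 1), error at position 1, error magnitude e = 9, c = [9, 1, 4, 11, 7].

Step 1: column multipliers v_i = (∏_{j≠i}(α_i − α_j))^{−1} mod 13.
  i = 1 (α = 4): (4−6)(4−2)(4−10)(4−11) = (−2)·2·(−6)·(−7) = −168 ≡ 1, so v_1 = 1^{−1} = 1 (mod 13).
  i = 2 (α = 6): (6−4)(6−2)(6−10)(6−11) = 2·4·(−4)·(−5) = 160 ≡ 4, so v_2 = 4^{−1} = 10 (mod 13).
  i = 3 (α = 2): (2−4)(2−6)(2−10)(2−11) = (−2)·(−4)·(−8)·(−9) = 576 ≡ 4, so v_3 = 4^{−1} = 10 (mod 13).
  i = 4 (α = 10): (10−4)(10−6)(10−2)(10−11) = 6·4·8·(−1) = −192 ≡ 3, so v_4 = 3^{−1} = 9 (mod 13).
  i = 5 (α = 11): (11−4)(11−6)(11−2)(11−10) = 7·5·9·1 = 315 ≡ 3, so v_5 = 3^{−1} = 9 (mod 13).
  v = [1, 10, 10, 9, 9].
Step 2: syndromes of r = [5, 1, 4, 11, 7] (all sums mod 13).
  S_0 = Σ v_i r_i = 1·5 + 10·1 + 10·4 + 9·11 + 9·7 = 217 ≡ 9.
  S_1 = Σ v_i α_i r_i = 1·4·5 + 10·6·1 + 10·2·4 + 9·10·11 + 9·11·7 = 1843 ≡ 10.
  α_i^2 mod 13 = [3, 10, 4, 9, 4].
  S_2 = Σ v_i α_i^2 r_i = 1·3·5 + 10·10·1 + 10·4·4 + 9·9·11 + 9·4·7 = 1418 ≡ 1.
  S = (9, 10, 1) ≠ 0, so r is not a codeword (an error is present).
Step 3: locate the error. For a single error e at position i, S_ℓ = v_i·e·α_i^ℓ, so α_err = S_1/S_0.
  S_0^{−1} = 9^{−1} = 3 (mod 13), so α_err = 10·3 = 30 ≡ 4 = α_1. Error position i = 1.
  Consistency check: S_2/S_1 = 1·4 = 4 ≡ 4 = α_err ✓ (single-error assumption holds).
Step 4: error magnitude e = S_0/v_1 = S_0·∏_{j≠1}(α_1 − α_j) = 9·1 = 9 ≡ 9 (mod 13).
Step 5: correct position 1: c_1 = r_1 − e = 5 − 9 ≡ 9 (mod 13). Hence c = [9, 1, 4, 11, 7].
  Check: interpolating c through the α_i gives m(x) = 12 + 9·x (degree < 2) with m(α_i) = c_i for every i, so c is indeed a codeword.


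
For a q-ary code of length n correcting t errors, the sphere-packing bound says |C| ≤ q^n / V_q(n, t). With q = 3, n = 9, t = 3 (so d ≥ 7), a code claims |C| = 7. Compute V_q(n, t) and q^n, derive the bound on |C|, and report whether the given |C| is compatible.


V_q(n, t) = 835, q^n = 19683, Hamming bound = 23, |C| = 7 ≤ bound (satisfied).

Step 1: Compute V_q(n, t) = Σ_{j=0}^3 C(n, j) (q−1)^j.
  j = 0: C(9,0)·(2)^0 = 1·1 = 1.
  j = 1: C(9,1)·(2)^1 = 9·2 = 18.
  j = 2: C(9,2)·(2)^2 = 36·4 = 144.
  j = 3: C(9,3)·(2)^3 = 84·8 = 672.
  V_q(n, t) = 1 + 18 + 144 + 672 = 835.
Step 2: q^n = 3^9 = 19683.
Step 3: Hamming bound ⌊q^n / V_q(n,t)⌋ = ⌊19683/835⌋ = 23.
Step 4: Compare |C| = 7 to 23: satisfied.
The claimed |C| lies below the Hamming bound.


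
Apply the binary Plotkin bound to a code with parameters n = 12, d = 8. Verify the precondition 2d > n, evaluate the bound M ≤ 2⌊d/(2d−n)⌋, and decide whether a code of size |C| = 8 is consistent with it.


Plotkin bound M ≤ 4; given |C| = 8 > bound (violated).

Check applicability: 2d = 16, n = 12.
2d − n = 4 > 0, so Plotkin applies.
Compute d/(2d−n) = 8/4 ≈ 2.0000.
⌊d/(2d−n)⌋ = 2.
Plotkin bound: M ≤ 2·2 = 4.
Given |C| = 8, check: VIOLATED.
This |C| is above the Plotkin bound, so no binary code with n = 12, d = 8 and 8 codewords exists.


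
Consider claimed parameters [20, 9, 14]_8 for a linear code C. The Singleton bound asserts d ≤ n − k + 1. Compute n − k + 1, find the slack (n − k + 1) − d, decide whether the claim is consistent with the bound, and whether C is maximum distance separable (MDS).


Singleton RHS = n − k + 1 = 12, slack = -2, bound violated (no such code; not MDS).

Singleton bound: d ≤ n − k + 1.
Here n = 20, k = 9, so n − k + 1 = 12.
Given d = 14, check d ≤ 12: NO.
Slack = (n − k + 1) − d = -2.
The slack is negative: d = 14 exceeds n − k + 1 = 12 by 2, so the Singleton bound is violated and no linear [20, 9, 14]_8 code can exist. In particular it is not MDS (MDS requires d = n − k + 1 exactly).
Description: the claimed parameters are [20, 9, 14]_8; such a code would be impossible (violates the Singleton bound).


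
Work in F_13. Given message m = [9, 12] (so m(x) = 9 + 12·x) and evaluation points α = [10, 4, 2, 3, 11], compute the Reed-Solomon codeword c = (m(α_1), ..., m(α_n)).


c = [12, 5, 7, 6, 11]

Message polynomial: m(x) = 9 + 12·x (mod 13).
For each evaluation point α_i, compute m(α_i) mod 13:
  α_1 = 10: Horner steps 12 → 12, so m(10) = 12.
  α_2 = 4: Horner steps 12 → 5, so m(4) = 5.
  α_3 = 2: Horner steps 12 → 7, so m(2) = 7.
  α_4 = 3: Horner steps 12 → 6, so m(3) = 6.
  α_5 = 11: Horner steps 12 → 11, so m(11) = 11.
Codeword c = [12, 5, 7, 6, 11] ∈ F_13^5.


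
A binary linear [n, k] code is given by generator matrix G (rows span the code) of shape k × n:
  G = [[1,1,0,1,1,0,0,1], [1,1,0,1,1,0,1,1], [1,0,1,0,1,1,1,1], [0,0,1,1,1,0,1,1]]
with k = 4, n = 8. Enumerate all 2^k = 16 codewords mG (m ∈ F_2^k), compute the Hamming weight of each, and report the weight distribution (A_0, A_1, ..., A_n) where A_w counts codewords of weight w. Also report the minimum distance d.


Weight distribution: A_0 = 1, A_1 = 1, A_3 = 2, A_4 = 5, A_5 = 5, A_6 = 2. Minimum distance d = 1.

Enumerate all 2^4 = 16 messages m ∈ F_2^4.
For each, compute codeword c = mG in F_2^8, then tally its weight.
  m = 0000 → c = 00000000, weight = 0.
  m = 1000 → c = 11011001, weight = 5.
  m = 0100 → c = 11011011, weight = 6.
  m = 1100 → c = 00000010, weight = 1.
  m = 0010 → c = 10101111, weight = 6.
  m = 1010 → c = 01110110, weight = 5.
  m = 0110 → c = 01110100, weight = 4.
  m = 1110 → c = 10101101, weight = 5.
  m = 0001 → c = 00111011, weight = 5.
  m = 1001 → c = 11100010, weight = 4.
  m = 0101 → c = 11100000, weight = 3.
  m = 1101 → c = 00111001, weight = 4.
  m = 0011 → c = 10010100, weight = 3.
  m = 1011 → c = 01001101, weight = 4.
  m = 0111 → c = 01001111, weight = 5.
  m = 1111 → c = 10010110, weight = 4.
Tally weights:
  weight 0: 1 codewords.
  weight 1: 1 codewords.
  weight 3: 2 codewords.
  weight 4: 5 codewords.
  weight 5: 5 codewords.
  weight 6: 2 codewords.
Minimum distance d = smallest w > 0 with A_w > 0 = 1.
Sanity: Σ A_w = 16 = 2^4 = 16 ✓.


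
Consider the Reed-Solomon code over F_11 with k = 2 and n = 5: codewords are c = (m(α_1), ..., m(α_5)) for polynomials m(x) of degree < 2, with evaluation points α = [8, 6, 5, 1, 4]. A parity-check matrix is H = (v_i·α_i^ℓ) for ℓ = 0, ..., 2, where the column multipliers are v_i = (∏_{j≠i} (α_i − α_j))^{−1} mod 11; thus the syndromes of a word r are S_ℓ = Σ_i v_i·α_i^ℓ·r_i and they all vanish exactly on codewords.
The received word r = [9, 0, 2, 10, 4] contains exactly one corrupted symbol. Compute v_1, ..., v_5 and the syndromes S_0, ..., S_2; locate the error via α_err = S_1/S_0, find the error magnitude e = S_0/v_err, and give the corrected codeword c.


S = (8, 9, 6), error at position 1, error magnitude e = 2, c = [7, 0, 2, 10, 4].

Step 1: column multipliers v_i = (∏_{j≠i}(α_i − α_j))^{−1} mod 11.
  i = 1 (α = 8): (8−6)(8−5)(8−1)(8−4) = 2·3·7·4 = 168 ≡ 3, so v_1 = 3^{−1} = 4 (mod 11).
  i = 2 (α = 6): (6−8)(6−5)(6−1)(6−4) = (−2)·1·5·2 = −20 ≡ 2, so v_2 = 2^{−1} = 6 (mod 11).
  i = 3 (α = 5): (5−8)(5−6)(5−1)(5−4) = (−3)·(−1)·4·1 = 12 ≡ 1, so v_3 = 1^{−1} = 1 (mod 11).
  i = 4 (α = 1): (1−8)(1−6)(1−5)(1−4) = (−7)·(−5)·(−4)·(−3) = 420 ≡ 2, so v_4 = 2^{−1} = 6 (mod 11).
  i = 5 (α = 4): (4−8)(4−6)(4−5)(4−1) = (−4)·(−2)·(−1)·3 = −24 ≡ 9, so v_5 = 9^{−1} = 5 (mod 11).
  v = [4, 6, 1, 6, 5].
Step 2: syndromes of r = [9, 0, 2, 10, 4] (all sums mod 11).
  S_0 = Σ v_i r_i = 4·9 + 6·0 + 1·2 + 6·10 + 5·4 = 118 ≡ 8.
  S_1 = Σ v_i α_i r_i = 4·8·9 + 6·6·0 + 1·5·2 + 6·1·10 + 5·4·4 = 438 ≡ 9.
  α_i^2 mod 11 = [9, 3, 3, 1, 5].
  S_2 = Σ v_i α_i^2 r_i = 4·9·9 + 6·3·0 + 1·3·2 + 6·1·10 + 5·5·4 = 490 ≡ 6.
  S = (8, 9, 6) ≠ 0, so r is not a codeword (an error is present).
Step 3: locate the error. For a single error e at position i, S_ℓ = v_i·e·α_i^ℓ, so α_err = S_1/S_0.
  S_0^{−1} = 8^{−1} = 7 (mod 11), so α_err = 9·7 = 63 ≡ 8 = α_1. Error position i = 1.
  Consistency check: S_2/S_1 = 6·5 = 30 ≡ 8 = α_err ✓ (single-error assumption holds).
Step 4: error magnitude e = S_0/v_1 = S_0·∏_{j≠1}(α_1 − α_j) = 8·3 = 24 ≡ 2 (mod 11).
Step 5: correct position 1: c_1 = r_1 − e = 9 − 2 ≡ 7 (mod 11). Hence c = [7, 0, 2, 10, 4].
  Check: interpolating c through the α_i gives m(x) = 1 + 9·x (degree < 2) with m(α_i) = c_i for every i, so c is indeed a codeword.


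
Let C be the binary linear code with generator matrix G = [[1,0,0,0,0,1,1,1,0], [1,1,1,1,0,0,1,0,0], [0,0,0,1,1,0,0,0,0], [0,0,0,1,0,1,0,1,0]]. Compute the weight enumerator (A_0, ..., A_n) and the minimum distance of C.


Weight distribution: A_0 = 1, A_2 = 2, A_3 = 4, A_4 = 2, A_5 = 4, A_6 = 2, A_8 = 1. Minimum distance d = 2.

Enumerate all 2^4 = 16 messages m ∈ F_2^4.
For each, compute codeword c = mG in F_2^9, then tally its weight.
  m = 0000 → c = 000000000, weight = 0.
  m = 1000 → c = 100001110, weight = 4.
  m = 0100 → c = 111100100, weight = 5.
  m = 1100 → c = 011101010, weight = 5.
  m = 0010 → c = 000110000, weight = 2.
  m = 1010 → c = 100111110, weight = 6.
  m = 0110 → c = 111010100, weight = 5.
  m = 1110 → c = 011011010, weight = 5.
  m = 0001 → c = 000101010, weight = 3.
  m = 1001 → c = 100100100, weight = 3.
  m = 0101 → c = 111001110, weight = 6.
  m = 1101 → c = 011000000, weight = 2.
  m = 0011 → c = 000011010, weight = 3.
  m = 1011 → c = 100010100, weight = 3.
  m = 0111 → c = 111111110, weight = 8.
  m = 1111 → c = 011110000, weight = 4.
Tally weights:
  weight 0: 1 codewords.
  weight 2: 2 codewords.
  weight 3: 4 codewords.
  weight 4: 2 codewords.
  weight 5: 4 codewords.
  weight 6: 2 codewords.
  weight 8: 1 codewords.
Minimum distance d = smallest w > 0 with A_w > 0 = 2.
Sanity: Σ A_w = 16 = 2^4 = 16 ✓.


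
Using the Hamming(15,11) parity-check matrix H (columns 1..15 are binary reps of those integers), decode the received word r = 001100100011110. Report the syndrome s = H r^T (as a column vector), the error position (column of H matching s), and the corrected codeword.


s = (0, 1, 0, 0)^T, error position = 4, corrected codeword c = 001000100011110

Compute s = H r^T mod 2 one row at a time:
  s_1 = 0 + 0 + 0 + 1 + 1 + 1 + 1 + 0 = 4 ≡ 0 (mod 2).
  s_2 = 1 + 0 + 0 + 1 + 1 + 1 + 1 + 0 = 5 ≡ 1 (mod 2).
  s_3 = 0 + 1 + 0 + 1 + 0 + 1 + 1 + 0 = 4 ≡ 0 (mod 2).
  s_4 = 0 + 1 + 0 + 1 + 0 + 1 + 1 + 0 = 4 ≡ 0 (mod 2).
s = (0, 1, 0, 0)^T — this equals column 4 of H (binary 0100), so error is at position 4.
Correct: flip bit 4 of r = 001100100011110 to get c = 001000100011110.


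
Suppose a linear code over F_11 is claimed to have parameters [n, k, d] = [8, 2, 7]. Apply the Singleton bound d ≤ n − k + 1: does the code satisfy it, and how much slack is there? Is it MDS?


Singleton RHS = n − k + 1 = 7, slack = 0, bound satisfied, MDS.

Singleton bound: d ≤ n − k + 1.
Here n = 8, k = 2, so n − k + 1 = 7.
Given d = 7, check d ≤ 7: YES.
Slack = (n − k + 1) − d = 0.
The code is MDS (slack = 0).
Description: the claimed parameters are [8, 2, 7]_11; such a code would be MDS (meets Singleton bound).


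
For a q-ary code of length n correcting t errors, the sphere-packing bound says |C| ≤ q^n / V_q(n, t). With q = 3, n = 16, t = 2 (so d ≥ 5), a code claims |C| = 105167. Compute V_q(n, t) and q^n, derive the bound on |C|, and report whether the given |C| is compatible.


V_q(n, t) = 513, q^n = 43046721, Hamming bound = 83911, |C| = 105167 > bound (violated).

Step 1: Compute V_q(n, t) = Σ_{j=0}^2 C(n, j) (q−1)^j.
  j = 0: C(16,0)·(2)^0 = 1·1 = 1.
  j = 1: C(16,1)·(2)^1 = 16·2 = 32.
  j = 2: C(16,2)·(2)^2 = 120·4 = 480.
  V_q(n, t) = 1 + 32 + 480 = 513.
Step 2: q^n = 3^16 = 43046721.
Step 3: Hamming bound ⌊q^n / V_q(n,t)⌋ = ⌊43046721/513⌋ = 83911.
Step 4: Compare |C| = 105167 to 83911: violated.
The claimed |C| lies above the Hamming bound, so no 3-ary code of length 16 with d ≥ 5 can have 105167 codewords.


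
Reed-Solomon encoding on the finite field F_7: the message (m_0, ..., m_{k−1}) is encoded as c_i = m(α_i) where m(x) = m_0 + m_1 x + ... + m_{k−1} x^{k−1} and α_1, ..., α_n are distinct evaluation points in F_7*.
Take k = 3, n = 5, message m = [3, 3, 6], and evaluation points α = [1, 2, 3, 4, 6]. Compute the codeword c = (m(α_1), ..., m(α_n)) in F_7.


c = [5, 5, 3, 6, 6]

Message polynomial: m(x) = 3 + 3·x + 6·x^2 (mod 7).
For each evaluation point α_i, compute m(α_i) mod 7:
  α_1 = 1: Horner steps 6 → 2 → 5, so m(1) = 5.
  α_2 = 2: Horner steps 6 → 1 → 5, so m(2) = 5.
  α_3 = 3: Horner steps 6 → 0 → 3, so m(3) = 3.
  α_4 = 4: Horner steps 6 → 6 → 6, so m(4) = 6.
  α_5 = 6: Horner steps 6 → 4 → 6, so m(6) = 6.
Codeword c = [5, 5, 3, 6, 6] ∈ F_7^5.


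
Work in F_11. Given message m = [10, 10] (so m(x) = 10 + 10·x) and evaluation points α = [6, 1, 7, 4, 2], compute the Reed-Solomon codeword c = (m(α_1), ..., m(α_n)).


c = [4, 9, 3, 6, 8]

Message polynomial: m(x) = 10 + 10·x (mod 11).
For each evaluation point α_i, compute m(α_i) mod 11:
  α_1 = 6: Horner steps 10 → 4, so m(6) = 4.
  α_2 = 1: Horner steps 10 → 9, so m(1) = 9.
  α_3 = 7: Horner steps 10 → 3, so m(7) = 3.
  α_4 = 4: Horner steps 10 → 6, so m(4) = 6.
  α_5 = 2: Horner steps 10 → 8, so m(2) = 8.
Codeword c = [4, 9, 3, 6, 8] ∈ F_11^5.


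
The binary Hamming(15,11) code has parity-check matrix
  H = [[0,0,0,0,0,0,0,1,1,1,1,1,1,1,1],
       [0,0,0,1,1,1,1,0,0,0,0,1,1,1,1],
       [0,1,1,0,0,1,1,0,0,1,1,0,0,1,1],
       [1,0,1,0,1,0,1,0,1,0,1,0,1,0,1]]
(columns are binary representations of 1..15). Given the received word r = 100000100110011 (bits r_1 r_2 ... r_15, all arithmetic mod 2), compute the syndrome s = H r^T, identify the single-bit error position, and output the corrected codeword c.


s = (0, 1, 1, 0)^T, error position = 6, corrected codeword c = 100001100110011

Compute s = H r^T mod 2 one row at a time:
  s_1 = 0 + 0 + 1 + 1 + 0 + 0 + 1 + 1 = 4 ≡ 0 (mod 2).
  s_2 = 0 + 0 + 0 + 1 + 0 + 0 + 1 + 1 = 3 ≡ 1 (mod 2).
  s_3 = 0 + 0 + 0 + 1 + 1 + 1 + 1 + 1 = 5 ≡ 1 (mod 2).
  s_4 = 1 + 0 + 0 + 1 + 0 + 1 + 0 + 1 = 4 ≡ 0 (mod 2).
s = (0, 1, 1, 0)^T — this equals column 6 of H (binary 0110), so error is at position 6.
Correct: flip bit 6 of r = 100000100110011 to get c = 100001100110011.


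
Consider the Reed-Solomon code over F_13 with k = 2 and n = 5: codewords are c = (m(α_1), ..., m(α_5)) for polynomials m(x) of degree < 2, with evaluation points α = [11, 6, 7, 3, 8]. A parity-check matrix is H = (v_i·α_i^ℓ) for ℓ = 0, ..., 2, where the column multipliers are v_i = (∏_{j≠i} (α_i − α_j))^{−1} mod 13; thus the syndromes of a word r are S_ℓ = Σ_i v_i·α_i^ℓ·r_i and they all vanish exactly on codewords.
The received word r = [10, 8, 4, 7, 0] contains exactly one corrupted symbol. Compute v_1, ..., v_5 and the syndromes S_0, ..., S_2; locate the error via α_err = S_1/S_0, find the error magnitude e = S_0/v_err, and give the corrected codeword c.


S = (4, 5, 3), error at position 1, error magnitude e = 9, c = [1, 8, 4, 7, 0].

Step 1: column multipliers v_i = (∏_{j≠i}(α_i − α_j))^{−1} mod 13.
  i = 1 (α = 11): (11−6)(11−7)(11−3)(11−8) = 5·4·8·3 = 480 ≡ 12, so v_1 = 12^{−1} = 12 (mod 13).
  i = 2 (α = 6): (6−11)(6−7)(6−3)(6−8) = (−5)·(−1)·3·(−2) = −30 ≡ 9, so v_2 = 9^{−1} = 3 (mod 13).
  i = 3 (α = 7): (7−11)(7−6)(7−3)(7−8) = (−4)·1·4·(−1) = 16 ≡ 3, so v_3 = 3^{−1} = 9 (mod 13).
  i = 4 (α = 3): (3−11)(3−6)(3−7)(3−8) = (−8)·(−3)·(−4)·(−5) = 480 ≡ 12, so v_4 = 12^{−1} = 12 (mod 13).
  i = 5 (α = 8): (8−11)(8−6)(8−7)(8−3) = (−3)·2·1·5 = −30 ≡ 9, so v_5 = 9^{−1} = 3 (mod 13).
  v = [12, 3, 9, 12, 3].
Step 2: syndromes of r = [10, 8, 4, 7, 0] (all sums mod 13).
  S_0 = Σ v_i r_i = 12·10 + 3·8 + 9·4 + 12·7 + 3·0 = 264 ≡ 4.
  S_1 = Σ v_i α_i r_i = 12·11·10 + 3·6·8 + 9·7·4 + 12·3·7 + 3·8·0 = 1968 ≡ 5.
  α_i^2 mod 13 = [4, 10, 10, 9, 12].
  S_2 = Σ v_i α_i^2 r_i = 12·4·10 + 3·10·8 + 9·10·4 + 12·9·7 + 3·12·0 = 1836 ≡ 3.
  S = (4, 5, 3) ≠ 0, so r is not a codeword (an error is present).
Step 3: locate the error. For a single error e at position i, S_ℓ = v_i·e·α_i^ℓ, so α_err = S_1/S_0.
  S_0^{−1} = 4^{−1} = 10 (mod 13), so α_err = 5·10 = 50 ≡ 11 = α_1. Error position i = 1.
  Consistency check: S_2/S_1 = 3·8 = 24 ≡ 11 = α_err ✓ (single-error assumption holds).
Step 4: error magnitude e = S_0/v_1 = S_0·∏_{j≠1}(α_1 − α_j) = 4·12 = 48 ≡ 9 (mod 13).
Step 5: correct position 1: c_1 = r_1 − e = 10 − 9 ≡ 1 (mod 13). Hence c = [1, 8, 4, 7, 0].
  Check: interpolating c through the α_i gives m(x) = 6 + 9·x (degree < 2) with m(α_i) = c_i for every i, so c is indeed a codeword.


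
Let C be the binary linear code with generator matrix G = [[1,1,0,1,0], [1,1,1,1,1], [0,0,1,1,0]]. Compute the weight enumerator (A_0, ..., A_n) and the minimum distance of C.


Weight distribution: A_0 = 1, A_2 = 3, A_3 = 3, A_5 = 1. Minimum distance d = 2.

Enumerate all 2^3 = 8 messages m ∈ F_2^3.
For each, compute codeword c = mG in F_2^5, then tally its weight.
  m = 000 → c = 00000, weight = 0.
  m = 100 → c = 11010, weight = 3.
  m = 010 → c = 11111, weight = 5.
  m = 110 → c = 00101, weight = 2.
  m = 001 → c = 00110, weight = 2.
  m = 101 → c = 11100, weight = 3.
  m = 011 → c = 11001, weight = 3.
  m = 111 → c = 00011, weight = 2.
Tally weights:
  weight 0: 1 codewords.
  weight 2: 3 codewords.
  weight 3: 3 codewords.
  weight 5: 1 codewords.
Minimum distance d = smallest w > 0 with A_w > 0 = 2.
Sanity: Σ A_w = 8 = 2^3 = 8 ✓.


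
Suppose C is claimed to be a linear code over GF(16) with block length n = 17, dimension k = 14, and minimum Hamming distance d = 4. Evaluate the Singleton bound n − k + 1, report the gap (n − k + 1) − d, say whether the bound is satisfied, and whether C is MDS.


Singleton RHS = n − k + 1 = 4, slack = 0, bound satisfied, MDS.

Singleton bound: d ≤ n − k + 1.
Here n = 17, k = 14, so n − k + 1 = 4.
Given d = 4, check d ≤ 4: YES.
Slack = (n − k + 1) − d = 0.
The code is MDS (slack = 0).
Description: the claimed parameters are [17, 14, 4]_16; such a code would be MDS (meets Singleton bound).


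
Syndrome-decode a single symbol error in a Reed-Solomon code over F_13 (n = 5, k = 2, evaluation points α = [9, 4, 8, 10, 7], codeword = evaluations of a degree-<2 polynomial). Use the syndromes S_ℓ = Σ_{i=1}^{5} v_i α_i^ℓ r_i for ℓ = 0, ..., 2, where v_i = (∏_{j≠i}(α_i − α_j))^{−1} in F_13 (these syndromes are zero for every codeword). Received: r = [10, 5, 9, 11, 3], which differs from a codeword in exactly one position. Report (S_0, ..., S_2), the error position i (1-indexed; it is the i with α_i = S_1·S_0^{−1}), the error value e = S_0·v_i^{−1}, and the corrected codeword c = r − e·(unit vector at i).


S = (1, 7, 10), error at position 5, error magnitude e = 8, c = [10, 5, 9, 11, 8].

Step 1: column multipliers v_i = (∏_{j≠i}(α_i − α_j))^{−1} mod 13.
  i = 1 (α = 9): (9−4)(9−8)(9−10)(9−7) = 5·1·(−1)·2 = −10 ≡ 3, so v_1 = 3^{−1} = 9 (mod 13).
  i = 2 (α = 4): (4−9)(4−8)(4−10)(4−7) = (−5)·(−4)·(−6)·(−3) = 360 ≡ 9, so v_2 = 9^{−1} = 3 (mod 13).
  i = 3 (α = 8): (8−9)(8−4)(8−10)(8−7) = (−1)·4·(−2)·1 = 8 ≡ 8, so v_3 = 8^{−1} = 5 (mod 13).
  i = 4 (α = 10): (10−9)(10−4)(10−8)(10−7) = 1·6·2·3 = 36 ≡ 10, so v_4 = 10^{−1} = 4 (mod 13).
  i = 5 (α = 7): (7−9)(7−4)(7−8)(7−10) = (−2)·3·(−1)·(−3) = −18 ≡ 8, so v_5 = 8^{−1} = 5 (mod 13).
  v = [9, 3, 5, 4, 5].
Step 2: syndromes of r = [10, 5, 9, 11, 3] (all sums mod 13).
  S_0 = Σ v_i r_i = 9·10 + 3·5 + 5·9 + 4·11 + 5·3 = 209 ≡ 1.
  S_1 = Σ v_i α_i r_i = 9·9·10 + 3·4·5 + 5·8·9 + 4·10·11 + 5·7·3 = 1775 ≡ 7.
  α_i^2 mod 13 = [3, 3, 12, 9, 10].
  S_2 = Σ v_i α_i^2 r_i = 9·3·10 + 3·3·5 + 5·12·9 + 4·9·11 + 5·10·3 = 1401 ≡ 10.
  S = (1, 7, 10) ≠ 0, so r is not a codeword (an error is present).
Step 3: locate the error. For a single error e at position i, S_ℓ = v_i·e·α_i^ℓ, so α_err = S_1/S_0.
  S_0^{−1} = 1^{−1} = 1 (mod 13), so α_err = 7·1 = 7 ≡ 7 = α_5. Error position i = 5.
  Consistency check: S_2/S_1 = 10·2 = 20 ≡ 7 = α_err ✓ (single-error assumption holds).
Step 4: error magnitude e = S_0/v_5 = S_0·∏_{j≠5}(α_5 − α_j) = 1·8 = 8 ≡ 8 (mod 13).
Step 5: correct position 5: c_5 = r_5 − e = 3 − 8 ≡ 8 (mod 13). Hence c = [10, 5, 9, 11, 8].
  Check: interpolating c through the α_i gives m(x) = 1 + 1·x (degree < 2) with m(α_i) = c_i for every i, so c is indeed a codeword.
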